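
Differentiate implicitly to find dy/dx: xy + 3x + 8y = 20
Take d/dx of both sides. Since y is implicitly a function of x, the chain rule attaches a y' = dy/dx factor whenever we differentiate through y.

Set F(x, y) = (left side) − (right side), so the curve is F = 0. Differentiating each term of F:
  d/dx[xy] = x·y' + y
  d/dx[3x] = 3
  d/dx[8y] = 8·y'
  d/dx[-20] = 0

Collecting, the y'-free part is the partial derivative in x and the y' coefficient is the partial derivative in y:
  ∂F/∂x = y + 3
  ∂F/∂y = x + 8

so d/dx[F(x, y(x))] = ∂F/∂x + (∂F/∂y)·y' = 0. Rearranging,
  dy/dx = -(∂F/∂x)/(∂F/∂y) = -(y + 3)/(x + 8) = (-y - 3)/(x + 8)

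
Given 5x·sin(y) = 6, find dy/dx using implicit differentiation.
Differentiate both sides with respect to x, treating y as y(x). By the chain rule, any term containing y contributes a factor of y' = dy/dx when we differentiate it.

Move every term to one side and write the relation as F(x, y) = 0. Term by term,
  d/dx[5x·sin(y)] = 5x·y'·cos(y) + 5sin(y)
  d/dx[-6] = 0

The pieces without y' make up ∂F/∂x and the coefficient of y' is ∂F/∂y:
  ∂F/∂x = 5sin(y),
  ∂F/∂y = 5x·cos(y).

Since d/dx[F] = ∂F/∂x + (∂F/∂y)·y' = 0, solve for y':
  (∂F/∂y)·y' = -∂F/∂x
  dy/dx = -(∂F/∂x)/(∂F/∂y) = -(5sin(y))/(5x·cos(y)) = -tan(y)/x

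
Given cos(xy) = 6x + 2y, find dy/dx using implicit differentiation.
Take d/dx of both sides. Since y is implicitly a function of x, the chain rule attaches a y' = dy/dx factor whenever we differentiate through y.

Set F(x, y) = (left side) − (right side), so the curve is F = 0. Differentiating each term of F:
  d/dx[-6x] = -6
  d/dx[-2y] = -2·y'
  d/dx[cos(xy)] = -(x·y' + y)·sin(xy)

Collecting, the y'-free part is the partial derivative in x and the y' coefficient is the partial derivative in y:
  ∂F/∂x = -y·sin(xy) - 6
  ∂F/∂y = -x·sin(xy) - 2

so d/dx[F(x, y(x))] = ∂F/∂x + (∂F/∂y)·y' = 0. Rearranging,
  dy/dx = -(∂F/∂x)/(∂F/∂y) = -(-y·sin(xy) - 6)/(-x·sin(xy) - 2) = -(y·sin(xy) + 6)/(x·sin(xy) + 2)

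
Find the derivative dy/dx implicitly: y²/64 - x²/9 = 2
Take d/dx of both sides. Since y is implicitly a function of x, the chain rule attaches a y' = dy/dx factor whenever we differentiate through y.

Set F(x, y) = (left side) − (right side), so the curve is F = 0. Differentiating each term of F:
  d/dx[-x^2/9] = -2x/9
  d/dx[y^2/64] = y·y'/32
  d/dx[-2] = 0

Collecting, the y'-free part is the partial derivative in x and the y' coefficient is the partial derivative in y:
  ∂F/∂x = -2x/9
  ∂F/∂y = y/32

so d/dx[F(x, y(x))] = ∂F/∂x + (∂F/∂y)·y' = 0. Rearranging,
  dy/dx = -(∂F/∂x)/(∂F/∂y) = -(-2x/9)/(y/32) = 64x/(9y)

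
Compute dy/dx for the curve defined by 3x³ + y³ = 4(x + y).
Differentiate both sides with respect to x, treating y as y(x). By the chain rule, any term containing y contributes a factor of y' = dy/dx when we differentiate it.

Move every term to one side and write the relation as F(x, y) = 0. Term by term,
  d/dx[3x^3] = 9x^2
  d/dx[-4x] = -4
  d/dx[y^3] = 3y^2·y'
  d/dx[-4y] = -4·y'

The pieces without y' make up ∂F/∂x and the coefficient of y' is ∂F/∂y:
  ∂F/∂x = 9x^2 - 4,
  ∂F/∂y = 3y^2 - 4.

Since d/dx[F] = ∂F/∂x + (∂F/∂y)·y' = 0, solve for y':
  (∂F/∂y)·y' = -∂F/∂x
  dy/dx = -(∂F/∂x)/(∂F/∂y) = -(9x^2 - 4)/(3y^2 - 4) = (4 - 9x^2)/(3y^2 - 4)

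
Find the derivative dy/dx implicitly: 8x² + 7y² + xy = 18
Differentiate the relation implicitly: treat y = y(x) and apply the chain rule, so every y-derivative picks up a y' = dy/dx factor.

With everything moved to the left-hand side, differentiate term by term:
  d/dx[8x^2] = 16x
  d/dx[xy] = x·y' + y
  d/dx[7y^2] = 14y·y'
  d/dx[-18] = 0

Separating the contributions that come from x directly and those that come through y:
  without y':      16x + y
  multiplying y':  x + 14y

so (16x + y) + (x + 14y)·y' = 0, and therefore
  dy/dx = -(16x + y)/(x + 14y) = (-16x - y)/(x + 14y)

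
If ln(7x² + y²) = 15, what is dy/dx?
Take d/dx of both sides. Since y is implicitly a function of x, the chain rule attaches a y' = dy/dx factor whenever we differentiate through y.

Set F(x, y) = (left side) − (right side), so the curve is F = 0. Differentiating each term of F:
  d/dx[ln(7x^2 + y^2)] = (14x + 2y·y')/(7x^2 + y^2)
  d/dx[-15] = 0

Collecting, the y'-free part is the partial derivative in x and the y' coefficient is the partial derivative in y:
  ∂F/∂x = 14x/(7x^2 + y^2)
  ∂F/∂y = 2y/(7x^2 + y^2)

so d/dx[F(x, y(x))] = ∂F/∂x + (∂F/∂y)·y' = 0. Rearranging,
  dy/dx = -(∂F/∂x)/(∂F/∂y) = -(14x/(7x^2 + y^2))/(2y/(7x^2 + y^2)) = -7x/y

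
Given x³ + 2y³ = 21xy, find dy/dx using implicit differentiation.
Apply d/dx to both sides, remembering that y depends on x. Each occurrence of y therefore brings in a y' = dy/dx via the chain rule.

With F(x, y) equal to the left-hand side minus the right, differentiate F term by term:
  d/dx[x^3] = 3x^2
  d/dx[-21xy] = -21x·y' - 21y
  d/dx[2y^3] = 6y^2·y'
Adding these up, d/dx[F] = 0 becomes
  (3x^2 - 21y) + (-21x + 6y^2)·y' = 0,
so isolating y',
  dy/dx = -(3x^2 - 21y)/(-21x + 6y^2) = (x^2 - 7y)/(7x - 2y^2)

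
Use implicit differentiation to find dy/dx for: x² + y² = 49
Differentiate the relation implicitly: treat y = y(x) and apply the chain rule, so every y-derivative picks up a y' = dy/dx factor.

With everything moved to the left-hand side, differentiate term by term:
  d/dx[x^2] = 2x
  d/dx[y^2] = 2y·y'
  d/dx[-49] = 0

Separating the contributions that come from x directly and those that come through y:
  without y':      2x
  multiplying y':  2y

so (2x) + (2y)·y' = 0, and therefore
  dy/dx = -(2x)/(2y) = -x/y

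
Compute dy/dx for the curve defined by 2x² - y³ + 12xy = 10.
Apply d/dx to both sides, remembering that y depends on x. Each occurrence of y therefore brings in a y' = dy/dx via the chain rule.

With F(x, y) equal to the left-hand side minus the right, differentiate F term by term:
  d/dx[2x^2] = 4x
  d/dx[12xy] = 12x·y' + 12y
  d/dx[-y^3] = -3y^2·y'
  d/dx[-10] = 0
Adding these up, d/dx[F] = 0 becomes
  (4x + 12y) + (12x - 3y^2)·y' = 0,
so isolating y',
  dy/dx = -(4x + 12y)/(12x - 3y^2) = 4(-x - 3y)/(3(4x - y^2))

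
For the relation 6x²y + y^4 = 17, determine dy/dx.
Differentiate both sides with respect to x, treating y as y(x). By the chain rule, any term containing y contributes a factor of y' = dy/dx when we differentiate it.

Move every term to one side and write the relation as F(x, y) = 0. Term by term,
  d/dx[6x^2y] = 6x^2·y' + 12xy
  d/dx[y^4] = 4y^3·y'
  d/dx[-17] = 0

The pieces without y' make up ∂F/∂x and the coefficient of y' is ∂F/∂y:
  ∂F/∂x = 12xy,
  ∂F/∂y = 6x^2 + 4y^3.

Since d/dx[F] = ∂F/∂x + (∂F/∂y)·y' = 0, solve for y':
  (∂F/∂y)·y' = -∂F/∂x
  dy/dx = -(∂F/∂x)/(∂F/∂y) = -(12xy)/(6x^2 + 4y^3) = -6xy/(3x^2 + 2y^3)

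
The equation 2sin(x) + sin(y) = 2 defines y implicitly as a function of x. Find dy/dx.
Differentiate the relation implicitly: treat y = y(x) and apply the chain rule, so every y-derivative picks up a y' = dy/dx factor.

With everything moved to the left-hand side, differentiate term by term:
  d/dx[2sin(x)] = 2cos(x)
  d/dx[sin(y)] = y'·cos(y)
  d/dx[-2] = 0

Separating the contributions that come from x directly and those that come through y:
  without y':      2cos(x)
  multiplying y':  cos(y)

so (2cos(x)) + (cos(y))·y' = 0, and therefore
  dy/dx = -(2cos(x))/(cos(y)) = -2cos(x)/cos(y)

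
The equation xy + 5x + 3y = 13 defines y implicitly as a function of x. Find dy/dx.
Take d/dx of both sides. Since y is implicitly a function of x, the chain rule attaches a y' = dy/dx factor whenever we differentiate through y.

Set F(x, y) = (left side) − (right side), so the curve is F = 0. Differentiating each term of F:
  d/dx[xy] = x·y' + y
  d/dx[5x] = 5
  d/dx[3y] = 3·y'
  d/dx[-13] = 0

Collecting, the y'-free part is the partial derivative in x and the y' coefficient is the partial derivative in y:
  ∂F/∂x = y + 5
  ∂F/∂y = x + 3

so d/dx[F(x, y(x))] = ∂F/∂x + (∂F/∂y)·y' = 0. Rearranging,
  dy/dx = -(∂F/∂x)/(∂F/∂y) = -(y + 5)/(x + 3) = (-y - 5)/(x + 3)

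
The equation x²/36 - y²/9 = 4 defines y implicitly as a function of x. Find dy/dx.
Apply d/dx to both sides, remembering that y depends on x. Each occurrence of y therefore brings in a y' = dy/dx via the chain rule.

With F(x, y) equal to the left-hand side minus the right, differentiate F term by term:
  d/dx[x^2/36] = x/18
  d/dx[-y^2/9] = -2y·y'/9
  d/dx[-4] = 0
Adding these up, d/dx[F] = 0 becomes
  (x/18) + (-2y/9)·y' = 0,
so isolating y',
  dy/dx = -(x/18)/(-2y/9) = x/(4y)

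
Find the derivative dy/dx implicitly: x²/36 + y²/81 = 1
Differentiate both sides with respect to x, treating y as y(x). By the chain rule, any term containing y contributes a factor of y' = dy/dx when we differentiate it.

Move every term to one side and write the relation as F(x, y) = 0. Term by term,
  d/dx[x^2/36] = x/18
  d/dx[y^2/81] = 2y·y'/81
  d/dx[-1] = 0

The pieces without y' make up ∂F/∂x and the coefficient of y' is ∂F/∂y:
  ∂F/∂x = x/18,
  ∂F/∂y = 2y/81.

Since d/dx[F] = ∂F/∂x + (∂F/∂y)·y' = 0, solve for y':
  (∂F/∂y)·y' = -∂F/∂x
  dy/dx = -(∂F/∂x)/(∂F/∂y) = -(x/18)/(2y/81) = -9x/(4y)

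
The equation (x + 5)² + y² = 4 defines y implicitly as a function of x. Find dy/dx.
Differentiate the relation implicitly: treat y = y(x) and apply the chain rule, so every y-derivative picks up a y' = dy/dx factor.

With everything moved to the left-hand side, differentiate term by term:
  d/dx[y^2] = 2y·y'
  d/dx[(x + 5)^2] = 2x + 10
  d/dx[-4] = 0

Separating the contributions that come from x directly and those that come through y:
  without y':      2x + 10
  multiplying y':  2y

so (2x + 10) + (2y)·y' = 0, and therefore
  dy/dx = -(2x + 10)/(2y) = (-x - 5)/y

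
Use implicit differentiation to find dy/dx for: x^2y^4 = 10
Differentiate the relation implicitly: treat y = y(x) and apply the chain rule, so every y-derivative picks up a y' = dy/dx factor.

With everything moved to the left-hand side, differentiate term by term:
  d/dx[x^2y^4] = 4x^2y^3·y' + 2xy^4
  d/dx[-10] = 0

Separating the contributions that come from x directly and those that come through y:
  without y':      2xy^4
  multiplying y':  4x^2y^3

so (2xy^4) + (4x^2y^3)·y' = 0, and therefore
  dy/dx = -(2xy^4)/(4x^2y^3) = -y/(2x)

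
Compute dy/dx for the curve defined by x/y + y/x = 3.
Differentiate the relation implicitly: treat y = y(x) and apply the chain rule, so every y-derivative picks up a y' = dy/dx factor.

With everything moved to the left-hand side, differentiate term by term:
  d/dx[x/y] = -x·y'/y^2 + 1/y
  d/dx[y/x] = y'/x - y/x^2
  d/dx[-3] = 0

Separating the contributions that come from x directly and those that come through y:
  without y':      1/y - y/x^2
  multiplying y':  -x/y^2 + 1/x

so (1/y - y/x^2) + (-x/y^2 + 1/x)·y' = 0, and therefore
  dy/dx = -(1/y - y/x^2)/(-x/y^2 + 1/x)
        = -((x - y)(x + y)/(x^2y))/(-(x - y)(x + y)/(xy^2)) = y/x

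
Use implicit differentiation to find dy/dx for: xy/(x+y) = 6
Differentiate both sides with respect to x, treating y as y(x). By the chain rule, any term containing y contributes a factor of y' = dy/dx when we differentiate it.

Move every term to one side and write the relation as F(x, y) = 0. Term by term,
  d/dx[xy/(x + y)] = xy(-y' - 1)/(x + y)^2 + x·y'/(x + y) + y/(x + y)
  d/dx[-6] = 0

The pieces without y' make up ∂F/∂x and the coefficient of y' is ∂F/∂y:
  ∂F/∂x = -xy/(x + y)^2 + y/(x + y),
  ∂F/∂y = -xy/(x + y)^2 + x/(x + y).

Since d/dx[F] = ∂F/∂x + (∂F/∂y)·y' = 0, solve for y':
  (∂F/∂y)·y' = -∂F/∂x
  dy/dx = -(∂F/∂x)/(∂F/∂y) = -(-xy/(x + y)^2 + y/(x + y))/(-xy/(x + y)^2 + x/(x + y))
        = -(y^2/(x + y)^2)/(x^2/(x + y)^2) = -y^2/x^2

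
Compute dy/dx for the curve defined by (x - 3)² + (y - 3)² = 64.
Apply d/dx to both sides, remembering that y depends on x. Each occurrence of y therefore brings in a y' = dy/dx via the chain rule.

With F(x, y) equal to the left-hand side minus the right, differentiate F term by term:
  d/dx[(x - 3)^2] = 2x - 6
  d/dx[(y - 3)^2] = 2·y'(y - 3)
  d/dx[-64] = 0
Adding these up, d/dx[F] = 0 becomes
  (2x - 6) + (2y - 6)·y' = 0,
so isolating y',
  dy/dx = -(2x - 6)/(2y - 6) = (3 - x)/(y - 3)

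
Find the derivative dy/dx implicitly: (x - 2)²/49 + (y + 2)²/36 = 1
Apply d/dx to both sides, remembering that y depends on x. Each occurrence of y therefore brings in a y' = dy/dx via the chain rule.

With F(x, y) equal to the left-hand side minus the right, differentiate F term by term:
  d/dx[(x - 2)^2/49] = 2x/49 - 4/49
  d/dx[(y + 2)^2/36] = y'(y + 2)/18
  d/dx[-1] = 0
Adding these up, d/dx[F] = 0 becomes
  (2x/49 - 4/49) + (y/18 + 1/9)·y' = 0,
so isolating y',
  dy/dx = -(2x/49 - 4/49)/(y/18 + 1/9)
        = -(2(x - 2)/49)/((y + 2)/18) = 36(2 - x)/(49(y + 2))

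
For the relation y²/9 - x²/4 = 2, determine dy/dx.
Apply d/dx to both sides, remembering that y depends on x. Each occurrence of y therefore brings in a y' = dy/dx via the chain rule.

With F(x, y) equal to the left-hand side minus the right, differentiate F term by term:
  d/dx[-x^2/4] = -x/2
  d/dx[y^2/9] = 2y·y'/9
  d/dx[-2] = 0
Adding these up, d/dx[F] = 0 becomes
  (-x/2) + (2y/9)·y' = 0,
so isolating y',
  dy/dx = -(-x/2)/(2y/9) = 9x/(4y)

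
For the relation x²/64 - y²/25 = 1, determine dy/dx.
Differentiate the relation implicitly: treat y = y(x) and apply the chain rule, so every y-derivative picks up a y' = dy/dx factor.

With everything moved to the left-hand side, differentiate term by term:
  d/dx[x^2/64] = x/32
  d/dx[-y^2/25] = -2y·y'/25
  d/dx[-1] = 0

Separating the contributions that come from x directly and those that come through y:
  without y':      x/32
  multiplying y':  -2y/25

so (x/32) + (-2y/25)·y' = 0, and therefore
  dy/dx = -(x/32)/(-2y/25) = 25x/(64y)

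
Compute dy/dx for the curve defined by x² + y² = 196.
Differentiate both sides with respect to x, treating y as y(x). By the chain rule, any term containing y contributes a factor of y' = dy/dx when we differentiate it.

Move every term to one side and write the relation as F(x, y) = 0. Term by term,
  d/dx[x^2] = 2x
  d/dx[y^2] = 2y·y'
  d/dx[-196] = 0

The pieces without y' make up ∂F/∂x and the coefficient of y' is ∂F/∂y:
  ∂F/∂x = 2x,
  ∂F/∂y = 2y.

Since d/dx[F] = ∂F/∂x + (∂F/∂y)·y' = 0, solve for y':
  (∂F/∂y)·y' = -∂F/∂x
  dy/dx = -(∂F/∂x)/(∂F/∂y) = -(2x)/(2y) = -x/y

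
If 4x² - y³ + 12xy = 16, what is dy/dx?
Differentiate the relation implicitly: treat y = y(x) and apply the chain rule, so every y-derivative picks up a y' = dy/dx factor.

With everything moved to the left-hand side, differentiate term by term:
  d/dx[4x^2] = 8x
  d/dx[12xy] = 12x·y' + 12y
  d/dx[-y^3] = -3y^2·y'
  d/dx[-16] = 0

Separating the contributions that come from x directly and those that come through y:
  without y':      8x + 12y
  multiplying y':  12x - 3y^2

so (8x + 12y) + (12x - 3y^2)·y' = 0, and therefore
  dy/dx = -(8x + 12y)/(12x - 3y^2) = 4(-2x - 3y)/(3(4x - y^2))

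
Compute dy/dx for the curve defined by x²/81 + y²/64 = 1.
Apply d/dx to both sides, remembering that y depends on x. Each occurrence of y therefore brings in a y' = dy/dx via the chain rule.

With F(x, y) equal to the left-hand side minus the right, differentiate F term by term:
  d/dx[x^2/81] = 2x/81
  d/dx[y^2/64] = y·y'/32
  d/dx[-1] = 0
Adding these up, d/dx[F] = 0 becomes
  (2x/81) + (y/32)·y' = 0,
so isolating y',
  dy/dx = -(2x/81)/(y/32) = -64x/(81y)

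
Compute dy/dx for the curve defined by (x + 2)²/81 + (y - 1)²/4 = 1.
Differentiate both sides with respect to x, treating y as y(x). By the chain rule, any term containing y contributes a factor of y' = dy/dx when we differentiate it.

Move every term to one side and write the relation as F(x, y) = 0. Term by term,
  d/dx[(x + 2)^2/81] = 2x/81 + 4/81
  d/dx[(y - 1)^2/4] = y'(y - 1)/2
  d/dx[-1] = 0

The pieces without y' make up ∂F/∂x and the coefficient of y' is ∂F/∂y:
  ∂F/∂x = 2x/81 + 4/81,
  ∂F/∂y = y/2 - 1/2.

Since d/dx[F] = ∂F/∂x + (∂F/∂y)·y' = 0, solve for y':
  (∂F/∂y)·y' = -∂F/∂x
  dy/dx = -(∂F/∂x)/(∂F/∂y) = -(2x/81 + 4/81)/(y/2 - 1/2)
        = -(2(x + 2)/81)/((y - 1)/2) = 4(-x - 2)/(81(y - 1))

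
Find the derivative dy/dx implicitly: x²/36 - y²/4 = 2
Apply d/dx to both sides, remembering that y depends on x. Each occurrence of y therefore brings in a y' = dy/dx via the chain rule.

With F(x, y) equal to the left-hand side minus the right, differentiate F term by term:
  d/dx[x^2/36] = x/18
  d/dx[-y^2/4] = -y·y'/2
  d/dx[-2] = 0
Adding these up, d/dx[F] = 0 becomes
  (x/18) + (-y/2)·y' = 0,
so isolating y',
  dy/dx = -(x/18)/(-y/2) = x/(9y)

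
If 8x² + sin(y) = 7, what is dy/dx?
Differentiate both sides with respect to x, treating y as y(x). By the chain rule, any term containing y contributes a factor of y' = dy/dx when we differentiate it.

Move every term to one side and write the relation as F(x, y) = 0. Term by term,
  d/dx[8x^2] = 16x
  d/dx[sin(y)] = y'·cos(y)
  d/dx[-7] = 0

The pieces without y' make up ∂F/∂x and the coefficient of y' is ∂F/∂y:
  ∂F/∂x = 16x,
  ∂F/∂y = cos(y).

Since d/dx[F] = ∂F/∂x + (∂F/∂y)·y' = 0, solve for y':
  (∂F/∂y)·y' = -∂F/∂x
  dy/dx = -(∂F/∂x)/(∂F/∂y) = -(16x)/(cos(y)) = -16x/cos(y)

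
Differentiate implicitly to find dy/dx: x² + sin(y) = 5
Differentiate the relation implicitly: treat y = y(x) and apply the chain rule, so every y-derivative picks up a y' = dy/dx factor.

With everything moved to the left-hand side, differentiate term by term:
  d/dx[x^2] = 2x
  d/dx[sin(y)] = y'·cos(y)
  d/dx[-5] = 0

Separating the contributions that come from x directly and those that come through y:
  without y':      2x
  multiplying y':  cos(y)

so (2x) + (cos(y))·y' = 0, and therefore
  dy/dx = -(2x)/(cos(y)) = -2x/cos(y)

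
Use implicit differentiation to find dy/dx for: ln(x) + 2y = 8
Take d/dx of both sides. Since y is implicitly a function of x, the chain rule attaches a y' = dy/dx factor whenever we differentiate through y.

Set F(x, y) = (left side) − (right side), so the curve is F = 0. Differentiating each term of F:
  d/dx[2y] = 2·y'
  d/dx[ln(x)] = 1/x
  d/dx[-8] = 0

Collecting, the y'-free part is the partial derivative in x and the y' coefficient is the partial derivative in y:
  ∂F/∂x = 1/x
  ∂F/∂y = 2

so d/dx[F(x, y(x))] = ∂F/∂x + (∂F/∂y)·y' = 0. Rearranging,
  dy/dx = -(∂F/∂x)/(∂F/∂y) = -(1/x)/(2) = -1/(2x)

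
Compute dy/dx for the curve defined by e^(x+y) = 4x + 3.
Apply d/dx to both sides, remembering that y depends on x. Each occurrence of y therefore brings in a y' = dy/dx via the chain rule.

With F(x, y) equal to the left-hand side minus the right, differentiate F term by term:
  d/dx[-4x] = -4
  d/dx[e^(x + y)] = (y' + 1)·e^(x + y)
  d/dx[-3] = 0
Adding these up, d/dx[F] = 0 becomes
  (e^(x + y) - 4) + (e^(x + y))·y' = 0,
so isolating y',
  dy/dx = -(e^(x + y) - 4)/(e^(x + y)) = 4e^(-x - y) - 1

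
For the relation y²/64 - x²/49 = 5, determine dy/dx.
Differentiate the relation implicitly: treat y = y(x) and apply the chain rule, so every y-derivative picks up a y' = dy/dx factor.

With everything moved to the left-hand side, differentiate term by term:
  d/dx[-x^2/49] = -2x/49
  d/dx[y^2/64] = y·y'/32
  d/dx[-5] = 0

Separating the contributions that come from x directly and those that come through y:
  without y':      -2x/49
  multiplying y':  y/32

so (-2x/49) + (y/32)·y' = 0, and therefore
  dy/dx = -(-2x/49)/(y/32) = 64x/(49y)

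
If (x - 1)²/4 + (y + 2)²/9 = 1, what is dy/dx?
Differentiate both sides with respect to x, treating y as y(x). By the chain rule, any term containing y contributes a factor of y' = dy/dx when we differentiate it.

Move every term to one side and write the relation as F(x, y) = 0. Term by term,
  d/dx[(x - 1)^2/4] = x/2 - 1/2
  d/dx[(y + 2)^2/9] = 2·y'(y + 2)/9
  d/dx[-1] = 0

The pieces without y' make up ∂F/∂x and the coefficient of y' is ∂F/∂y:
  ∂F/∂x = x/2 - 1/2,
  ∂F/∂y = 2y/9 + 4/9.

Since d/dx[F] = ∂F/∂x + (∂F/∂y)·y' = 0, solve for y':
  (∂F/∂y)·y' = -∂F/∂x
  dy/dx = -(∂F/∂x)/(∂F/∂y) = -(x/2 - 1/2)/(2y/9 + 4/9)
        = -((x - 1)/2)/(2(y + 2)/9) = 9(1 - x)/(4(y + 2))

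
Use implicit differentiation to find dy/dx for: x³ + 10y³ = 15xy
Differentiate both sides with respect to x, treating y as y(x). By the chain rule, any term containing y contributes a factor of y' = dy/dx when we differentiate it.

Move every term to one side and write the relation as F(x, y) = 0. Term by term,
  d/dx[x^3] = 3x^2
  d/dx[-15xy] = -15x·y' - 15y
  d/dx[10y^3] = 30y^2·y'

The pieces without y' make up ∂F/∂x and the coefficient of y' is ∂F/∂y:
  ∂F/∂x = 3x^2 - 15y,
  ∂F/∂y = -15x + 30y^2.

Since d/dx[F] = ∂F/∂x + (∂F/∂y)·y' = 0, solve for y':
  (∂F/∂y)·y' = -∂F/∂x
  dy/dx = -(∂F/∂x)/(∂F/∂y) = -(3x^2 - 15y)/(-15x + 30y^2) = (x^2/5 - y)/(x - 2y^2)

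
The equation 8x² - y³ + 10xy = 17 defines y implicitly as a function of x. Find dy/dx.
Differentiate the relation implicitly: treat y = y(x) and apply the chain rule, so every y-derivative picks up a y' = dy/dx factor.

With everything moved to the left-hand side, differentiate term by term:
  d/dx[8x^2] = 16x
  d/dx[10xy] = 10x·y' + 10y
  d/dx[-y^3] = -3y^2·y'
  d/dx[-17] = 0

Separating the contributions that come from x directly and those that come through y:
  without y':      16x + 10y
  multiplying y':  10x - 3y^2

so (16x + 10y) + (10x - 3y^2)·y' = 0, and therefore
  dy/dx = -(16x + 10y)/(10x - 3y^2) = 2(-8x - 5y)/(10x - 3y^2)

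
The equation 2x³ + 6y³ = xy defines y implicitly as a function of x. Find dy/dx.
Take d/dx of both sides. Since y is implicitly a function of x, the chain rule attaches a y' = dy/dx factor whenever we differentiate through y.

Set F(x, y) = (left side) − (right side), so the curve is F = 0. Differentiating each term of F:
  d/dx[2x^3] = 6x^2
  d/dx[-xy] = -x·y' - y
  d/dx[6y^3] = 18y^2·y'

Collecting, the y'-free part is the partial derivative in x and the y' coefficient is the partial derivative in y:
  ∂F/∂x = 6x^2 - y
  ∂F/∂y = -x + 18y^2

so d/dx[F(x, y(x))] = ∂F/∂x + (∂F/∂y)·y' = 0. Rearranging,
  dy/dx = -(∂F/∂x)/(∂F/∂y) = -(6x^2 - y)/(-x + 18y^2) = (6x^2 - y)/(x - 18y^2)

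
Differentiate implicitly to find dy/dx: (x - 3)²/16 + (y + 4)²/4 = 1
Apply d/dx to both sides, remembering that y depends on x. Each occurrence of y therefore brings in a y' = dy/dx via the chain rule.

With F(x, y) equal to the left-hand side minus the right, differentiate F term by term:
  d/dx[(x - 3)^2/16] = x/8 - 3/8
  d/dx[(y + 4)^2/4] = y'(y + 4)/2
  d/dx[-1] = 0
Adding these up, d/dx[F] = 0 becomes
  (x/8 - 3/8) + (y/2 + 2)·y' = 0,
so isolating y',
  dy/dx = -(x/8 - 3/8)/(y/2 + 2)
        = -((x - 3)/8)/((y + 4)/2) = (3 - x)/(4(y + 4))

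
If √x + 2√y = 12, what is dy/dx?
Differentiate both sides with respect to x, treating y as y(x). By the chain rule, any term containing y contributes a factor of y' = dy/dx when we differentiate it.

Move every term to one side and write the relation as F(x, y) = 0. Term by term,
  d/dx[√(x)] = 1/(2√(x))
  d/dx[2√(y)] = y'/√(y)
  d/dx[-12] = 0

The pieces without y' make up ∂F/∂x and the coefficient of y' is ∂F/∂y:
  ∂F/∂x = 1/(2√(x)),
  ∂F/∂y = 1/√(y).

Since d/dx[F] = ∂F/∂x + (∂F/∂y)·y' = 0, solve for y':
  (∂F/∂y)·y' = -∂F/∂x
  dy/dx = -(∂F/∂x)/(∂F/∂y) = -(1/(2√(x)))/(1/√(y)) = -√(y)/(2√(x))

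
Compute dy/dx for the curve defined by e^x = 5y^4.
Apply d/dx to both sides, remembering that y depends on x. Each occurrence of y therefore brings in a y' = dy/dx via the chain rule.

With F(x, y) equal to the left-hand side minus the right, differentiate F term by term:
  d/dx[-5y^4] = -20y^3·y'
  d/dx[e^(x)] = e^(x)
Adding these up, d/dx[F] = 0 becomes
  (e^(x)) + (-20y^3)·y' = 0,
so isolating y',
  dy/dx = -(e^(x))/(-20y^3) = e^(x)/(20y^3)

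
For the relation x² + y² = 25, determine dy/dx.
Take d/dx of both sides. Since y is implicitly a function of x, the chain rule attaches a y' = dy/dx factor whenever we differentiate through y.

Set F(x, y) = (left side) − (right side), so the curve is F = 0. Differentiating each term of F:
  d/dx[x^2] = 2x
  d/dx[y^2] = 2y·y'
  d/dx[-25] = 0

Collecting, the y'-free part is the partial derivative in x and the y' coefficient is the partial derivative in y:
  ∂F/∂x = 2x
  ∂F/∂y = 2y

so d/dx[F(x, y(x))] = ∂F/∂x + (∂F/∂y)·y' = 0. Rearranging,
  dy/dx = -(∂F/∂x)/(∂F/∂y) = -(2x)/(2y) = -x/y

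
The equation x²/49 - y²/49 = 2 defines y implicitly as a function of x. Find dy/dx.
Differentiate the relation implicitly: treat y = y(x) and apply the chain rule, so every y-derivative picks up a y' = dy/dx factor.

With everything moved to the left-hand side, differentiate term by term:
  d/dx[x^2/49] = 2x/49
  d/dx[-y^2/49] = -2y·y'/49
  d/dx[-2] = 0

Separating the contributions that come from x directly and those that come through y:
  without y':      2x/49
  multiplying y':  -2y/49

so (2x/49) + (-2y/49)·y' = 0, and therefore
  dy/dx = -(2x/49)/(-2y/49) = x/y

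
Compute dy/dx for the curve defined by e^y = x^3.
Differentiate both sides with respect to x, treating y as y(x). By the chain rule, any term containing y contributes a factor of y' = dy/dx when we differentiate it.

Move every term to one side and write the relation as F(x, y) = 0. Term by term,
  d/dx[-x^3] = -3x^2
  d/dx[e^(y)] = y'·e^(y)

The pieces without y' make up ∂F/∂x and the coefficient of y' is ∂F/∂y:
  ∂F/∂x = -3x^2,
  ∂F/∂y = e^(y).

Since d/dx[F] = ∂F/∂x + (∂F/∂y)·y' = 0, solve for y':
  (∂F/∂y)·y' = -∂F/∂x
  dy/dx = -(∂F/∂x)/(∂F/∂y) = -(-3x^2)/(e^(y)) = 3x^2e^(-y)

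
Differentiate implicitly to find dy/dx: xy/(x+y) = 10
Take d/dx of both sides. Since y is implicitly a function of x, the chain rule attaches a y' = dy/dx factor whenever we differentiate through y.

Set F(x, y) = (left side) − (right side), so the curve is F = 0. Differentiating each term of F:
  d/dx[xy/(x + y)] = xy(-y' - 1)/(x + y)^2 + x·y'/(x + y) + y/(x + y)
  d/dx[-10] = 0

Collecting, the y'-free part is the partial derivative in x and the y' coefficient is the partial derivative in y:
  ∂F/∂x = -xy/(x + y)^2 + y/(x + y)
  ∂F/∂y = -xy/(x + y)^2 + x/(x + y)

so d/dx[F(x, y(x))] = ∂F/∂x + (∂F/∂y)·y' = 0. Rearranging,
  dy/dx = -(∂F/∂x)/(∂F/∂y) = -(-xy/(x + y)^2 + y/(x + y))/(-xy/(x + y)^2 + x/(x + y))
        = -(y^2/(x + y)^2)/(x^2/(x + y)^2) = -y^2/x^2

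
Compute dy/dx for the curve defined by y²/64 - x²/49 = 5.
Take d/dx of both sides. Since y is implicitly a function of x, the chain rule attaches a y' = dy/dx factor whenever we differentiate through y.

Set F(x, y) = (left side) − (right side), so the curve is F = 0. Differentiating each term of F:
  d/dx[-x^2/49] = -2x/49
  d/dx[y^2/64] = y·y'/32
  d/dx[-5] = 0

Collecting, the y'-free part is the partial derivative in x and the y' coefficient is the partial derivative in y:
  ∂F/∂x = -2x/49
  ∂F/∂y = y/32

so d/dx[F(x, y(x))] = ∂F/∂x + (∂F/∂y)·y' = 0. Rearranging,
  dy/dx = -(∂F/∂x)/(∂F/∂y) = -(-2x/49)/(y/32) = 64x/(49y)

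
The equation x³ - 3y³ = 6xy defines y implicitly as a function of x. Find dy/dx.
Take d/dx of both sides. Since y is implicitly a function of x, the chain rule attaches a y' = dy/dx factor whenever we differentiate through y.

Set F(x, y) = (left side) − (right side), so the curve is F = 0. Differentiating each term of F:
  d/dx[x^3] = 3x^2
  d/dx[-6xy] = -6x·y' - 6y
  d/dx[-3y^3] = -9y^2·y'

Collecting, the y'-free part is the partial derivative in x and the y' coefficient is the partial derivative in y:
  ∂F/∂x = 3x^2 - 6y
  ∂F/∂y = -6x - 9y^2

so d/dx[F(x, y(x))] = ∂F/∂x + (∂F/∂y)·y' = 0. Rearranging,
  dy/dx = -(∂F/∂x)/(∂F/∂y) = -(3x^2 - 6y)/(-6x - 9y^2) = (x^2 - 2y)/(2x + 3y^2)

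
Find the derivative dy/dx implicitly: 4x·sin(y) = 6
Apply d/dx to both sides, remembering that y depends on x. Each occurrence of y therefore brings in a y' = dy/dx via the chain rule.

With F(x, y) equal to the left-hand side minus the right, differentiate F term by term:
  d/dx[4x·sin(y)] = 4x·y'·cos(y) + 4sin(y)
  d/dx[-6] = 0
Adding these up, d/dx[F] = 0 becomes
  (4sin(y)) + (4x·cos(y))·y' = 0,
so isolating y',
  dy/dx = -(4sin(y))/(4x·cos(y)) = -tan(y)/x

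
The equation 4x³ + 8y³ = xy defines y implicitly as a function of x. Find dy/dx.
Differentiate both sides with respect to x, treating y as y(x). By the chain rule, any term containing y contributes a factor of y' = dy/dx when we differentiate it.

Move every term to one side and write the relation as F(x, y) = 0. Term by term,
  d/dx[4x^3] = 12x^2
  d/dx[-xy] = -x·y' - y
  d/dx[8y^3] = 24y^2·y'

The pieces without y' make up ∂F/∂x and the coefficient of y' is ∂F/∂y:
  ∂F/∂x = 12x^2 - y,
  ∂F/∂y = -x + 24y^2.

Since d/dx[F] = ∂F/∂x + (∂F/∂y)·y' = 0, solve for y':
  (∂F/∂y)·y' = -∂F/∂x
  dy/dx = -(∂F/∂x)/(∂F/∂y) = -(12x^2 - y)/(-x + 24y^2) = (12x^2 - y)/(x - 24y^2)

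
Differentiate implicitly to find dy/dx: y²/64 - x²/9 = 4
Apply d/dx to both sides, remembering that y depends on x. Each occurrence of y therefore brings in a y' = dy/dx via the chain rule.

With F(x, y) equal to the left-hand side minus the right, differentiate F term by term:
  d/dx[-x^2/9] = -2x/9
  d/dx[y^2/64] = y·y'/32
  d/dx[-4] = 0
Adding these up, d/dx[F] = 0 becomes
  (-2x/9) + (y/32)·y' = 0,
so isolating y',
  dy/dx = -(-2x/9)/(y/32) = 64x/(9y)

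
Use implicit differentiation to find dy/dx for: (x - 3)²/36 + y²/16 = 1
Differentiate both sides with respect to x, treating y as y(x). By the chain rule, any term containing y contributes a factor of y' = dy/dx when we differentiate it.

Move every term to one side and write the relation as F(x, y) = 0. Term by term,
  d/dx[y^2/16] = y·y'/8
  d/dx[(x - 3)^2/36] = x/18 - 1/6
  d/dx[-1] = 0

The pieces without y' make up ∂F/∂x and the coefficient of y' is ∂F/∂y:
  ∂F/∂x = x/18 - 1/6,
  ∂F/∂y = y/8.

Since d/dx[F] = ∂F/∂x + (∂F/∂y)·y' = 0, solve for y':
  (∂F/∂y)·y' = -∂F/∂x
  dy/dx = -(∂F/∂x)/(∂F/∂y) = -(x/18 - 1/6)/(y/8)
        = -((x - 3)/18)/(y/8) = 4(3 - x)/(9y)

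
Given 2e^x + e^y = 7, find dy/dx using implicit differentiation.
Differentiate both sides with respect to x, treating y as y(x). By the chain rule, any term containing y contributes a factor of y' = dy/dx when we differentiate it.

Move every term to one side and write the relation as F(x, y) = 0. Term by term,
  d/dx[2e^(x)] = 2e^(x)
  d/dx[e^(y)] = y'·e^(y)
  d/dx[-7] = 0

The pieces without y' make up ∂F/∂x and the coefficient of y' is ∂F/∂y:
  ∂F/∂x = 2e^(x),
  ∂F/∂y = e^(y).

Since d/dx[F] = ∂F/∂x + (∂F/∂y)·y' = 0, solve for y':
  (∂F/∂y)·y' = -∂F/∂x
  dy/dx = -(∂F/∂x)/(∂F/∂y) = -(2e^(x))/(e^(y)) = -2e^(x - y)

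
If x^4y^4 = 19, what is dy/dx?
Differentiate the relation implicitly: treat y = y(x) and apply the chain rule, so every y-derivative picks up a y' = dy/dx factor.

With everything moved to the left-hand side, differentiate term by term:
  d/dx[x^4y^4] = 4x^4y^3·y' + 4x^3y^4
  d/dx[-19] = 0

Separating the contributions that come from x directly and those that come through y:
  without y':      4x^3y^4
  multiplying y':  4x^4y^3

so (4x^3y^4) + (4x^4y^3)·y' = 0, and therefore
  dy/dx = -(4x^3y^4)/(4x^4y^3) = -y/x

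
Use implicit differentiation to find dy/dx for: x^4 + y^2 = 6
Apply d/dx to both sides, remembering that y depends on x. Each occurrence of y therefore brings in a y' = dy/dx via the chain rule.

With F(x, y) equal to the left-hand side minus the right, differentiate F term by term:
  d/dx[x^4] = 4x^3
  d/dx[y^2] = 2y·y'
  d/dx[-6] = 0
Adding these up, d/dx[F] = 0 becomes
  (4x^3) + (2y)·y' = 0,
so isolating y',
  dy/dx = -(4x^3)/(2y) = -2x^3/y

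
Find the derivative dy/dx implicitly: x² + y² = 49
Take d/dx of both sides. Since y is implicitly a function of x, the chain rule attaches a y' = dy/dx factor whenever we differentiate through y.

Set F(x, y) = (left side) − (right side), so the curve is F = 0. Differentiating each term of F:
  d/dx[x^2] = 2x
  d/dx[y^2] = 2y·y'
  d/dx[-49] = 0

Collecting, the y'-free part is the partial derivative in x and the y' coefficient is the partial derivative in y:
  ∂F/∂x = 2x
  ∂F/∂y = 2y

so d/dx[F(x, y(x))] = ∂F/∂x + (∂F/∂y)·y' = 0. Rearranging,
  dy/dx = -(∂F/∂x)/(∂F/∂y) = -(2x)/(2y) = -x/y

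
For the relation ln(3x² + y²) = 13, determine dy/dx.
Differentiate the relation implicitly: treat y = y(x) and apply the chain rule, so every y-derivative picks up a y' = dy/dx factor.

With everything moved to the left-hand side, differentiate term by term:
  d/dx[ln(3x^2 + y^2)] = (6x + 2y·y')/(3x^2 + y^2)
  d/dx[-13] = 0

Separating the contributions that come from x directly and those that come through y:
  without y':      6x/(3x^2 + y^2)
  multiplying y':  2y/(3x^2 + y^2)

so (6x/(3x^2 + y^2)) + (2y/(3x^2 + y^2))·y' = 0, and therefore
  dy/dx = -(6x/(3x^2 + y^2))/(2y/(3x^2 + y^2)) = -3x/y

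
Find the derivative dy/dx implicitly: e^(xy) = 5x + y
Take d/dx of both sides. Since y is implicitly a function of x, the chain rule attaches a y' = dy/dx factor whenever we differentiate through y.

Set F(x, y) = (left side) − (right side), so the curve is F = 0. Differentiating each term of F:
  d/dx[-5x] = -5
  d/dx[-y] = -y'
  d/dx[e^(xy)] = (x·y' + y)·e^(xy)

Collecting, the y'-free part is the partial derivative in x and the y' coefficient is the partial derivative in y:
  ∂F/∂x = y·e^(xy) - 5
  ∂F/∂y = x·e^(xy) - 1

so d/dx[F(x, y(x))] = ∂F/∂x + (∂F/∂y)·y' = 0. Rearranging,
  dy/dx = -(∂F/∂x)/(∂F/∂y) = -(y·e^(xy) - 5)/(x·e^(xy) - 1) = (-y·e^(xy) + 5)/(x·e^(xy) - 1)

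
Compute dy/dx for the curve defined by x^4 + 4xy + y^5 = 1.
Take d/dx of both sides. Since y is implicitly a function of x, the chain rule attaches a y' = dy/dx factor whenever we differentiate through y.

Set F(x, y) = (left side) − (right side), so the curve is F = 0. Differentiating each term of F:
  d/dx[x^4] = 4x^3
  d/dx[4xy] = 4x·y' + 4y
  d/dx[y^5] = 5y^4·y'
  d/dx[-1] = 0

Collecting, the y'-free part is the partial derivative in x and the y' coefficient is the partial derivative in y:
  ∂F/∂x = 4x^3 + 4y
  ∂F/∂y = 4x + 5y^4

so d/dx[F(x, y(x))] = ∂F/∂x + (∂F/∂y)·y' = 0. Rearranging,
  dy/dx = -(∂F/∂x)/(∂F/∂y) = -(4x^3 + 4y)/(4x + 5y^4) = 4(-x^3 - y)/(4x + 5y^4)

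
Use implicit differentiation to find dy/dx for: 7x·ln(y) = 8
Take d/dx of both sides. Since y is implicitly a function of x, the chain rule attaches a y' = dy/dx factor whenever we differentiate through y.

Set F(x, y) = (left side) − (right side), so the curve is F = 0. Differentiating each term of F:
  d/dx[7x·ln(y)] = 7x·y'/y + 7ln(y)
  d/dx[-8] = 0

Collecting, the y'-free part is the partial derivative in x and the y' coefficient is the partial derivative in y:
  ∂F/∂x = 7ln(y)
  ∂F/∂y = 7x/y

so d/dx[F(x, y(x))] = ∂F/∂x + (∂F/∂y)·y' = 0. Rearranging,
  dy/dx = -(∂F/∂x)/(∂F/∂y) = -(7ln(y))/(7x/y) = -y·ln(y)/x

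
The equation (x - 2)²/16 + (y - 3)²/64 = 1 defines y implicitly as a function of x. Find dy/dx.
Apply d/dx to both sides, remembering that y depends on x. Each occurrence of y therefore brings in a y' = dy/dx via the chain rule.

With F(x, y) equal to the left-hand side minus the right, differentiate F term by term:
  d/dx[(x - 2)^2/16] = x/8 - 1/4
  d/dx[(y - 3)^2/64] = y'(y - 3)/32
  d/dx[-1] = 0
Adding these up, d/dx[F] = 0 becomes
  (x/8 - 1/4) + (y/32 - 3/32)·y' = 0,
so isolating y',
  dy/dx = -(x/8 - 1/4)/(y/32 - 3/32)
        = -((x - 2)/8)/((y - 3)/32) = 4(2 - x)/(y - 3)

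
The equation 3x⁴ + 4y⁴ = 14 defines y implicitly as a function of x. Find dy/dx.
Differentiate the relation implicitly: treat y = y(x) and apply the chain rule, so every y-derivative picks up a y' = dy/dx factor.

With everything moved to the left-hand side, differentiate term by term:
  d/dx[3x^4] = 12x^3
  d/dx[4y^4] = 16y^3·y'
  d/dx[-14] = 0

Separating the contributions that come from x directly and those that come through y:
  without y':      12x^3
  multiplying y':  16y^3

so (12x^3) + (16y^3)·y' = 0, and therefore
  dy/dx = -(12x^3)/(16y^3) = -3x^3/(4y^3)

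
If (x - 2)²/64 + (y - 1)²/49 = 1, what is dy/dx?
Differentiate both sides with respect to x, treating y as y(x). By the chain rule, any term containing y contributes a factor of y' = dy/dx when we differentiate it.

Move every term to one side and write the relation as F(x, y) = 0. Term by term,
  d/dx[(x - 2)^2/64] = x/32 - 1/16
  d/dx[(y - 1)^2/49] = 2·y'(y - 1)/49
  d/dx[-1] = 0

The pieces without y' make up ∂F/∂x and the coefficient of y' is ∂F/∂y:
  ∂F/∂x = x/32 - 1/16,
  ∂F/∂y = 2y/49 - 2/49.

Since d/dx[F] = ∂F/∂x + (∂F/∂y)·y' = 0, solve for y':
  (∂F/∂y)·y' = -∂F/∂x
  dy/dx = -(∂F/∂x)/(∂F/∂y) = -(x/32 - 1/16)/(2y/49 - 2/49)
        = -((x - 2)/32)/(2(y - 1)/49) = 49(2 - x)/(64(y - 1))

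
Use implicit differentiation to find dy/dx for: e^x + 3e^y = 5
Differentiate both sides with respect to x, treating y as y(x). By the chain rule, any term containing y contributes a factor of y' = dy/dx when we differentiate it.

Move every term to one side and write the relation as F(x, y) = 0. Term by term,
  d/dx[e^(x)] = e^(x)
  d/dx[3e^(y)] = 3·y'·e^(y)
  d/dx[-5] = 0

The pieces without y' make up ∂F/∂x and the coefficient of y' is ∂F/∂y:
  ∂F/∂x = e^(x),
  ∂F/∂y = 3e^(y).

Since d/dx[F] = ∂F/∂x + (∂F/∂y)·y' = 0, solve for y':
  (∂F/∂y)·y' = -∂F/∂x
  dy/dx = -(∂F/∂x)/(∂F/∂y) = -(e^(x))/(3e^(y)) = -e^(x - y)/3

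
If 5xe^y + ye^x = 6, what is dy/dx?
Differentiate the relation implicitly: treat y = y(x) and apply the chain rule, so every y-derivative picks up a y' = dy/dx factor.

With everything moved to the left-hand side, differentiate term by term:
  d/dx[5x·e^(y)] = 5x·y'·e^(y) + 5e^(y)
  d/dx[y·e^(x)] = y·e^(x) + y'·e^(x)
  d/dx[-6] = 0

Separating the contributions that come from x directly and those that come through y:
  without y':      y·e^(x) + 5e^(y)
  multiplying y':  5x·e^(y) + e^(x)

so (y·e^(x) + 5e^(y)) + (5x·e^(y) + e^(x))·y' = 0, and therefore
  dy/dx = -(y·e^(x) + 5e^(y))/(5x·e^(y) + e^(x)) = (-y·e^(x) - 5e^(y))/(5x·e^(y) + e^(x))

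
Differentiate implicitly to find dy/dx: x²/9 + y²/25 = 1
Apply d/dx to both sides, remembering that y depends on x. Each occurrence of y therefore brings in a y' = dy/dx via the chain rule.

With F(x, y) equal to the left-hand side minus the right, differentiate F term by term:
  d/dx[x^2/9] = 2x/9
  d/dx[y^2/25] = 2y·y'/25
  d/dx[-1] = 0
Adding these up, d/dx[F] = 0 becomes
  (2x/9) + (2y/25)·y' = 0,
so isolating y',
  dy/dx = -(2x/9)/(2y/25) = -25x/(9y)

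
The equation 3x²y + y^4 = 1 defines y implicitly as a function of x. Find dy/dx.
Take d/dx of both sides. Since y is implicitly a function of x, the chain rule attaches a y' = dy/dx factor whenever we differentiate through y.

Set F(x, y) = (left side) − (right side), so the curve is F = 0. Differentiating each term of F:
  d/dx[3x^2y] = 3x^2·y' + 6xy
  d/dx[y^4] = 4y^3·y'
  d/dx[-1] = 0

Collecting, the y'-free part is the partial derivative in x and the y' coefficient is the partial derivative in y:
  ∂F/∂x = 6xy
  ∂F/∂y = 3x^2 + 4y^3

so d/dx[F(x, y(x))] = ∂F/∂x + (∂F/∂y)·y' = 0. Rearranging,
  dy/dx = -(∂F/∂x)/(∂F/∂y) = -(6xy)/(3x^2 + 4y^3) = -6xy/(3x^2 + 4y^3)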